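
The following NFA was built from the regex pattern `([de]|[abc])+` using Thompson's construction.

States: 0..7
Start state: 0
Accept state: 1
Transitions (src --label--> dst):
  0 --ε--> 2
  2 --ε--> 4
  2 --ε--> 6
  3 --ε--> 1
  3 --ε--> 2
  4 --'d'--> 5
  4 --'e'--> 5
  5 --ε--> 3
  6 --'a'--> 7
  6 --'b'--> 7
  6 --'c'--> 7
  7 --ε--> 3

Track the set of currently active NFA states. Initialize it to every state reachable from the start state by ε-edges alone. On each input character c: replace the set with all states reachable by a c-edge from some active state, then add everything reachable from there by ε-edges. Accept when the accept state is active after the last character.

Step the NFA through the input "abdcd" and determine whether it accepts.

Answer: ACCEPT

Derivation:
S₀ = ε-closure({0}) = {0,2,4,6}
'a' @ 1: {1,2,3,4,6,7}  [accepting]
'b' @ 2: {1,2,3,4,6,7}  [accepting]
'd' @ 3: {1,2,3,4,5,6}  [accepting]
'c' @ 4: {1,2,3,4,6,7}  [accepting]
'd' @ 5: {1,2,3,4,5,6}  [accepting]
end set {1,2,3,4,5,6} — state 1 in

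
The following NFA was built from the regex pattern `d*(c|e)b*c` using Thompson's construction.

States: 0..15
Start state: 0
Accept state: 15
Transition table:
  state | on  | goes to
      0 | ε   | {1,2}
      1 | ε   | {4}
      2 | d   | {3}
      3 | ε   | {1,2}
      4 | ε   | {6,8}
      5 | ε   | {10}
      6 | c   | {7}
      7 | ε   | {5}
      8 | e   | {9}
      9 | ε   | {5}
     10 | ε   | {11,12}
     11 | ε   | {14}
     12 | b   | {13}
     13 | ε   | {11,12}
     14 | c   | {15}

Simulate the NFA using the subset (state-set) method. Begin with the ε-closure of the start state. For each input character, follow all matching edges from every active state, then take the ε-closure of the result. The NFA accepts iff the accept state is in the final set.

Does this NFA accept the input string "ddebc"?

initial (ε-close {0}): {0,1,2,4,6,8}
'd' @ 1: {1,2,3,4,6,8}
'd' @ 2: {1,2,3,4,6,8}
'e' @ 3: {5,9,10,11,12,14}
'b' @ 4: {11,12,13,14}
'c' @ 5: {15}  [accepting]
after full input: {15}  (accept=15 in)

Answer: ACCEPT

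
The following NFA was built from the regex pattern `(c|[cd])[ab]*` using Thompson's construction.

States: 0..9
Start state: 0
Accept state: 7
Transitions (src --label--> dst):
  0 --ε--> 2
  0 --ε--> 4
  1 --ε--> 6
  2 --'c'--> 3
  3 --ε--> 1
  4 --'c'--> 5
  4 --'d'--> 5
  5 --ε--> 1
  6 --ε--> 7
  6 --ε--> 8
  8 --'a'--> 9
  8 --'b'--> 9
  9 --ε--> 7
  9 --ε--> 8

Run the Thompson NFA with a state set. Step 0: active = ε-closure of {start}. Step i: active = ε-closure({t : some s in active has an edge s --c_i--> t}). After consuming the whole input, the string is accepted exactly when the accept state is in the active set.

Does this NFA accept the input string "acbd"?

S₀ = ε-closure({0}) = {0,2,4}
'a' @ 1: {}  — state set empty
rest 'cbd' ignored (set empty)
after full input: {}  (accept=7 not in)

Answer: REJECT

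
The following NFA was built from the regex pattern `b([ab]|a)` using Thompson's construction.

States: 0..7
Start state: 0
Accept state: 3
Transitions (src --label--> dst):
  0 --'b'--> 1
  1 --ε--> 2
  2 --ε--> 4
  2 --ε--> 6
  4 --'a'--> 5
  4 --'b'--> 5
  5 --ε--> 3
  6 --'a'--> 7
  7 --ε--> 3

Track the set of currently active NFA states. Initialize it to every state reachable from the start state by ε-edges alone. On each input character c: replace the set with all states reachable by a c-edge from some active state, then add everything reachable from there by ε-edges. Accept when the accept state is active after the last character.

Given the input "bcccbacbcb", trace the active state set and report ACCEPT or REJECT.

initial (ε-close {0}): {0}
'b' @ 1: {1,2,4,6}
'c' @ 2: {}  — state set empty
rest 'ccbacbcb' ignored (set empty)
end set {} — state 3 not in

Answer: REJECT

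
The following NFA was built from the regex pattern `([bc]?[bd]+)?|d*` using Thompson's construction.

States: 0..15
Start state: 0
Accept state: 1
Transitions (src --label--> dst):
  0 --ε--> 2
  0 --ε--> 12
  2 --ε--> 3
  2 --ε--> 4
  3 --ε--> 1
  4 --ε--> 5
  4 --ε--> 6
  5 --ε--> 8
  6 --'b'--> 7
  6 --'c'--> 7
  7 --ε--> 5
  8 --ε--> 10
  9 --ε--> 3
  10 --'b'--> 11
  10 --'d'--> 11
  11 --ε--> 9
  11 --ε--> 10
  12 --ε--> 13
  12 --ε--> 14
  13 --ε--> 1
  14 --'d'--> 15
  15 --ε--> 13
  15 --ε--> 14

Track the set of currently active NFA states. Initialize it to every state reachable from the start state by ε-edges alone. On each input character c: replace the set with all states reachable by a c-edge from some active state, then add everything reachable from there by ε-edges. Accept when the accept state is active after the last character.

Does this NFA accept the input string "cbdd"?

start: ε-closure({0}) = {0,1,2,3,4,5,6,8,10,12,13,14}
'c' @ 1: {5,7,8,10}
'b' @ 2: {1,3,9,10,11}  ✓accept
'd' @ 3: {1,3,9,10,11}  ✓accept
'd' @ 4: {1,3,9,10,11}  ✓accept
end set {1,3,9,10,11} — state 1 in

Answer: ACCEPT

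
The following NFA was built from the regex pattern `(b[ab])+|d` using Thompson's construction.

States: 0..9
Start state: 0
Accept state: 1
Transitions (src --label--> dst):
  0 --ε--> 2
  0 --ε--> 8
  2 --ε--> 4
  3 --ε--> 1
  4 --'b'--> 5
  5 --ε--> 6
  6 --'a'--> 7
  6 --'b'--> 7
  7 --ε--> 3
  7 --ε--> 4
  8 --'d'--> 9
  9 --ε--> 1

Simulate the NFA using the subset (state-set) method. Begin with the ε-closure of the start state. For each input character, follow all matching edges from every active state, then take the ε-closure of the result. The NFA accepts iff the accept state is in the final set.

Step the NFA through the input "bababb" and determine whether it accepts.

initial (ε-close {0}): {0,2,4,8}
'b' @ 1: {5,6}
'a' @ 2: {1,3,4,7}  [accepting]
'b' @ 3: {5,6}
'a' @ 4: {1,3,4,7}  [accepting]
'b' @ 5: {5,6}
'b' @ 6: {1,3,4,7}  [accepting]
final: {1,3,4,7}; accept 1 in set

Answer: ACCEPT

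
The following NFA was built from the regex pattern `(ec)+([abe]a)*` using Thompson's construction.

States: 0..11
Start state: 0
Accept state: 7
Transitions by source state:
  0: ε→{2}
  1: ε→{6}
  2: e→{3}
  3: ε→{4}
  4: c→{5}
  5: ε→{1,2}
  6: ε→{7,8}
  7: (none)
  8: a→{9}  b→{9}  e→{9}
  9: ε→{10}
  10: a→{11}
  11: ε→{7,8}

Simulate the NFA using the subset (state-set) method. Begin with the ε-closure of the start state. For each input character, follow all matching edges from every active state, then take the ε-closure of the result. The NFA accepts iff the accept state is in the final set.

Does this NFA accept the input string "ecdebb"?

S₀ = ε-closure({0}) = {0,2}
'e' @ 1: {3,4}
'c' @ 2: {1,2,5,6,7,8}  [accepting]
'd' @ 3: {}  — state set empty
rest 'ebb' ignored (set empty)
after full input: {}  (accept=7 not in)

Answer: REJECT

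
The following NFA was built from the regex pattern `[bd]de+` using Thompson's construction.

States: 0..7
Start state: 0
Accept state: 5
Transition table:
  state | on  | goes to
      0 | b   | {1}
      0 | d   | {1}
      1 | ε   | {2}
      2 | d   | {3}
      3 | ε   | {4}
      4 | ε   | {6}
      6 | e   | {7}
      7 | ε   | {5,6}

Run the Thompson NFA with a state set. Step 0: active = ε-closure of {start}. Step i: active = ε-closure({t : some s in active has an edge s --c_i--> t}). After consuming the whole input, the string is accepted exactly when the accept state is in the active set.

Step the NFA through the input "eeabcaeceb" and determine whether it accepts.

Answer: REJECT

Steps:
initial (ε-close {0}): {0}
'e' @ 1: {}  — state set empty
rest 'eabcaeceb' ignored (set empty)
final: {}; accept 5 not in set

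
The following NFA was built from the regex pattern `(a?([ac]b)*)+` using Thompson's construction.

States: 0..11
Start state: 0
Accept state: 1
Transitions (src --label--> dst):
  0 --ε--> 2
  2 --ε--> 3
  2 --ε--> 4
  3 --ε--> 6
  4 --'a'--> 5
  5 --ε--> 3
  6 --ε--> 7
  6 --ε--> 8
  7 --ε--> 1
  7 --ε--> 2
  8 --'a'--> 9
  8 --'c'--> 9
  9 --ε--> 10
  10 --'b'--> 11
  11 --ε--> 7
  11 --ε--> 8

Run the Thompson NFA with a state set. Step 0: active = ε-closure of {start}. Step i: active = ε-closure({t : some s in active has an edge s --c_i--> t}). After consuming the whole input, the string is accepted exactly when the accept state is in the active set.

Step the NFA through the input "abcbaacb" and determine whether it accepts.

initial (ε-close {0}): {0,1,2,3,4,6,7,8}
'a' @ 1: {1,2,3,4,5,6,7,8,9,10}  (accept∈set)
'b' @ 2: {1,2,3,4,6,7,8,11}  (accept∈set)
'c' @ 3: {9,10}
'b' @ 4: {1,2,3,4,6,7,8,11}  (accept∈set)
'a' @ 5: {1,2,3,4,5,6,7,8,9,10}  (accept∈set)
'a' @ 6: {1,2,3,4,5,6,7,8,9,10}  (accept∈set)
'c' @ 7: {9,10}
'b' @ 8: {1,2,3,4,6,7,8,11}  (accept∈set)
end set {1,2,3,4,6,7,8,11} — state 1 in

Answer: ACCEPT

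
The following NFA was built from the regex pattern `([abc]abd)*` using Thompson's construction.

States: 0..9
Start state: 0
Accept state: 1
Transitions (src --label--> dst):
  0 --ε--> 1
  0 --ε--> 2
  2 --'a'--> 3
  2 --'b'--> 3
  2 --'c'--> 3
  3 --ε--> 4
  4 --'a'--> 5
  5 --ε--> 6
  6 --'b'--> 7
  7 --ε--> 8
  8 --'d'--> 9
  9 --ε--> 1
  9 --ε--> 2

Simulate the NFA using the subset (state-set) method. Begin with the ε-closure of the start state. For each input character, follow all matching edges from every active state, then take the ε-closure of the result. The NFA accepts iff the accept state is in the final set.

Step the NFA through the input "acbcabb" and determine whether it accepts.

initial (ε-close {0}): {0,1,2}
'a' @ 1: {3,4}
'c' @ 2: {}  — state set empty
rest 'bcabb' ignored (set empty)
after full input: {}  (accept=1 not in)

Answer: REJECT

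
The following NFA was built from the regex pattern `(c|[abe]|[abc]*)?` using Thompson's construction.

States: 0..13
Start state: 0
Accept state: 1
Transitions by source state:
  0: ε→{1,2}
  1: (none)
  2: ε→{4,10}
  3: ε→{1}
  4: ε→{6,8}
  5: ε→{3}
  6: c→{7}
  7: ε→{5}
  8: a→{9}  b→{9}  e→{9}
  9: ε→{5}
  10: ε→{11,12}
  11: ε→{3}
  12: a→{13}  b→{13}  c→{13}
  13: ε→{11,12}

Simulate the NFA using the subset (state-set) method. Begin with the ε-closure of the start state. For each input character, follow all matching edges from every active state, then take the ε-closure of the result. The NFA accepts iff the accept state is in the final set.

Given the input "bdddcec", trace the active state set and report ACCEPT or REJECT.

Answer: REJECT

Derivation:
initial (ε-close {0}): {0,1,2,3,4,6,8,10,11,12}
'b' @ 1: {1,3,5,9,11,12,13}  ✓accept
'd' @ 2: {}  — no active states
rest 'ddcec' ignored (set empty)
end set {} — state 1 not in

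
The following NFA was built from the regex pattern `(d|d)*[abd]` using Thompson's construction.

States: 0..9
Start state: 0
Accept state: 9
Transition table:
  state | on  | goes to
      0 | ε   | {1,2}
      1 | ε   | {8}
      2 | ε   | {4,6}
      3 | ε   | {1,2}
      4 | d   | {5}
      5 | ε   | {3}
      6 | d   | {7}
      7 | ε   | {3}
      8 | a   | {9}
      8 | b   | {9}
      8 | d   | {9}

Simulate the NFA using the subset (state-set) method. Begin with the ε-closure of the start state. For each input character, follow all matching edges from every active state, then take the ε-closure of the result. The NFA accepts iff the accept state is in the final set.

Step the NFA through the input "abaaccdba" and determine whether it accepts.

S₀ = ε-closure({0}) = {0,1,2,4,6,8}
'a' @ 1: {9}  [accepting]
'b' @ 2: {}  — dead — no transitions
rest 'aaccdba' ignored (set empty)
after full input: {}  (accept=9 not in)

Answer: REJECT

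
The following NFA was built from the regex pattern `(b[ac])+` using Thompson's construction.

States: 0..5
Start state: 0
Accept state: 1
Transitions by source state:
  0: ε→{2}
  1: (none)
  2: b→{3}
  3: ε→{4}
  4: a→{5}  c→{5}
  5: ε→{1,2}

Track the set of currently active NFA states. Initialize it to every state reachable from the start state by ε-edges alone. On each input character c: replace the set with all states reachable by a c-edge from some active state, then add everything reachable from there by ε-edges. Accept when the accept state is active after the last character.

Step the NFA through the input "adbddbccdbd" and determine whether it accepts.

Answer: REJECT

Steps:
start: ε-closure({0}) = {0,2}
'a' @ 1: {}  — no active states
rest 'dbddbccdbd' ignored (set empty)
end set {} — state 1 not in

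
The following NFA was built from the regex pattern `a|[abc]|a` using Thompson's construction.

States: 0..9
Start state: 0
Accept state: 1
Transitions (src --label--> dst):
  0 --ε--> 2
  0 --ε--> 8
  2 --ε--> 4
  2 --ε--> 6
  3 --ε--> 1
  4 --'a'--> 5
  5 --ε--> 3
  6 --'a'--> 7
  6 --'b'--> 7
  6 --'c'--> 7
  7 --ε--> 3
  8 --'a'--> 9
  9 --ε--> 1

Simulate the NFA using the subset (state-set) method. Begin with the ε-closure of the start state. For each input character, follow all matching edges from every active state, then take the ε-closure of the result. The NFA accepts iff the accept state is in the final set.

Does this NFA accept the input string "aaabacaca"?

Answer: REJECT

Derivation:
S₀ = ε-closure({0}) = {0,2,4,6,8}
'a' @ 1: {1,3,5,7,9}  (accept∈set)
'a' @ 2: {}  — state set empty
rest 'abacaca' ignored (set empty)
after full input: {}  (accept=1 not in)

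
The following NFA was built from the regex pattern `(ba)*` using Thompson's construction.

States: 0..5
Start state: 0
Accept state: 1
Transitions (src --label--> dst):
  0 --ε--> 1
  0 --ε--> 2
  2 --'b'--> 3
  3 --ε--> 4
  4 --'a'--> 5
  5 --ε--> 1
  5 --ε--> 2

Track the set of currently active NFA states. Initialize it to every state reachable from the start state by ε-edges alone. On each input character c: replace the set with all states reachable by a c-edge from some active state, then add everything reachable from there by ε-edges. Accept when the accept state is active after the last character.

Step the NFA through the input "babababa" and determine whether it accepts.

Answer: ACCEPT

Derivation:
start: ε-closure({0}) = {0,1,2}
'b' @ 1: {3,4}
'a' @ 2: {1,2,5}  ✓accept
'b' @ 3: {3,4}
'a' @ 4: {1,2,5}  ✓accept
'b' @ 5: {3,4}
'a' @ 6: {1,2,5}  ✓accept
'b' @ 7: {3,4}
'a' @ 8: {1,2,5}  ✓accept
final: {1,2,5}; accept 1 in set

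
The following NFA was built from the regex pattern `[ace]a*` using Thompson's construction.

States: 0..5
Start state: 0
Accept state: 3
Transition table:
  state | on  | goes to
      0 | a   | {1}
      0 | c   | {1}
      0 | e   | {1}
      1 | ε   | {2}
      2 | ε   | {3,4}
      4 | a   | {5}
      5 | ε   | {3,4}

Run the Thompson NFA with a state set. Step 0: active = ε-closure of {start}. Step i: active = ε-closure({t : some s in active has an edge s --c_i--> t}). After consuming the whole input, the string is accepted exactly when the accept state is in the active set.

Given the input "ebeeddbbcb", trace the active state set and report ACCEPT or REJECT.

Answer: REJECT

Steps:
initial (ε-close {0}): {0}
'e' @ 1: {1,2,3,4}  (accept∈set)
'b' @ 2: {}  — no active states
rest 'eeddbbcb' ignored (set empty)
after full input: {}  (accept=3 not in)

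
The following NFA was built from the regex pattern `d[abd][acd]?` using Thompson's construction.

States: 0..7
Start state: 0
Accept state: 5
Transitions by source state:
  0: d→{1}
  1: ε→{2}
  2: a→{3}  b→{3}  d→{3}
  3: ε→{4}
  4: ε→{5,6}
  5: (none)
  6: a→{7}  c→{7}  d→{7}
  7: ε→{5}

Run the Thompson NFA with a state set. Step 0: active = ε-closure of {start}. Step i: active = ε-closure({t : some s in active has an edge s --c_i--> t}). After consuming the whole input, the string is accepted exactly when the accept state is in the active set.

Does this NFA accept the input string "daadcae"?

S₀ = ε-closure({0}) = {0}
'd' @ 1: {1,2}
'a' @ 2: {3,4,5,6}  ✓accept
'a' @ 3: {5,7}  ✓accept
'd' @ 4: {}  — dead — no transitions
rest 'cae' ignored (set empty)
final: {}; accept 5 not in set

Answer: REJECT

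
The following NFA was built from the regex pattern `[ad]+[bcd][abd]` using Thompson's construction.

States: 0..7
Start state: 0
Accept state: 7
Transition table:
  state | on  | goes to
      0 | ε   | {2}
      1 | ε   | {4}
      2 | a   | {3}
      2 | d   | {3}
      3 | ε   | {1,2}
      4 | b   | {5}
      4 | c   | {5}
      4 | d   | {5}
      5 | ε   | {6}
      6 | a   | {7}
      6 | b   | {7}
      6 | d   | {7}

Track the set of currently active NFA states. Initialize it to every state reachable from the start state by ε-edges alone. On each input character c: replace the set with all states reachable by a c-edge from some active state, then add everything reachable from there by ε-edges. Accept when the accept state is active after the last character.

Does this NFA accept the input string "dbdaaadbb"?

Answer: REJECT

Trace:
start: ε-closure({0}) = {0,2}
'd' @ 1: {1,2,3,4}
'b' @ 2: {5,6}
'd' @ 3: {7}  (accept∈set)
'a' @ 4: {}  — state set empty
rest 'aadbb' ignored (set empty)
after full input: {}  (accept=7 not in)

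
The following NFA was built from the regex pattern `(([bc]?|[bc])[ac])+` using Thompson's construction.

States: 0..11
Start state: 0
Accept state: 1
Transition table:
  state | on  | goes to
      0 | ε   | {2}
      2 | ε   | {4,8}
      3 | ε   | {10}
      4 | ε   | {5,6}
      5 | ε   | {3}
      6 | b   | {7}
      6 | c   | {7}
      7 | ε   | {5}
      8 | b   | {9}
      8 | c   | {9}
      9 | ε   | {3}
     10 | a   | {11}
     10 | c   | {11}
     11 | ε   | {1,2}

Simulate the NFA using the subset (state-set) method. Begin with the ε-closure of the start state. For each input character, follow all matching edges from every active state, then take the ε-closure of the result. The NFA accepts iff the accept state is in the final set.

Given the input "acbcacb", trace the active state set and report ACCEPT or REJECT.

Answer: REJECT

Steps:
start: ε-closure({0}) = {0,2,3,4,5,6,8,10}
'a' @ 1: {1,2,3,4,5,6,8,10,11}  ✓accept
'c' @ 2: {1,2,3,4,5,6,7,8,9,10,11}  ✓accept
'b' @ 3: {3,5,7,9,10}
'c' @ 4: {1,2,3,4,5,6,8,10,11}  ✓accept
'a' @ 5: {1,2,3,4,5,6,8,10,11}  ✓accept
'c' @ 6: {1,2,3,4,5,6,7,8,9,10,11}  ✓accept
'b' @ 7: {3,5,7,9,10}
end set {3,5,7,9,10} — state 1 not in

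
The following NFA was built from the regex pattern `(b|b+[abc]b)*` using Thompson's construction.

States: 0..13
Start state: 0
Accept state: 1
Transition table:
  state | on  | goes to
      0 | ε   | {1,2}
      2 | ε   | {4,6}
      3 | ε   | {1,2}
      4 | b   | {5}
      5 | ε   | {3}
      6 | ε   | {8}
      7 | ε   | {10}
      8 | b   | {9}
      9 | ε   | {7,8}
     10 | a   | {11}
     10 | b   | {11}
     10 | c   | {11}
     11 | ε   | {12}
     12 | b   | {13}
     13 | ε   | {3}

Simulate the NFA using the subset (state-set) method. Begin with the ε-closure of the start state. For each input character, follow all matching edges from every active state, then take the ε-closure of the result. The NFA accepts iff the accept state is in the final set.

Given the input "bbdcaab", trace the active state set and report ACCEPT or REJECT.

start: ε-closure({0}) = {0,1,2,4,6,8}
'b' @ 1: {1,2,3,4,5,6,7,8,9,10}  ✓accept
'b' @ 2: {1,2,3,4,5,6,7,8,9,10,11,12}  ✓accept
'd' @ 3: {}  — no active states
rest 'caab' ignored (set empty)
final: {}; accept 1 not in set

Answer: REJECT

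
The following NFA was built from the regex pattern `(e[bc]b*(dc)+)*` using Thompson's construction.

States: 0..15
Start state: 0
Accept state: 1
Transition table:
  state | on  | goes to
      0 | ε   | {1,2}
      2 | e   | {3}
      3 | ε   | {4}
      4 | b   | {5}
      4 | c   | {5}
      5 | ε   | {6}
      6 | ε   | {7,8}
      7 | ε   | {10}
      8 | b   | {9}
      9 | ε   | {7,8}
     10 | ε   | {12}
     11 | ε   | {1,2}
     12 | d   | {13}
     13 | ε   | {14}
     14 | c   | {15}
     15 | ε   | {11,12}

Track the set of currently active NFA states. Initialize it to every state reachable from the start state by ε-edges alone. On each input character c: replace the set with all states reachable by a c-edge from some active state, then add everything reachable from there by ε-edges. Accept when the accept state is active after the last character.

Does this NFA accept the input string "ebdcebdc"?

Answer: ACCEPT

Derivation:
S₀ = ε-closure({0}) = {0,1,2}
'e' @ 1: {3,4}
'b' @ 2: {5,6,7,8,10,12}
'd' @ 3: {13,14}
'c' @ 4: {1,2,11,12,15}  [accepting]
'e' @ 5: {3,4}
'b' @ 6: {5,6,7,8,10,12}
'd' @ 7: {13,14}
'c' @ 8: {1,2,11,12,15}  [accepting]
after full input: {1,2,11,12,15}  (accept=1 in)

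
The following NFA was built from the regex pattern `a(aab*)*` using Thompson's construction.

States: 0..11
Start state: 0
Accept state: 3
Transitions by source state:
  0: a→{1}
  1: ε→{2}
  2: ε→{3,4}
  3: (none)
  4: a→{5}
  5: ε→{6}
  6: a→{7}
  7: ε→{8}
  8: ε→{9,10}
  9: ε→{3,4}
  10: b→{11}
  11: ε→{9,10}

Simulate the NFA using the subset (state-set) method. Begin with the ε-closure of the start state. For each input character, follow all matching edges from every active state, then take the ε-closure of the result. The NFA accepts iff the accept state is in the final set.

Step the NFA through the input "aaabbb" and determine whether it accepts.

Answer: ACCEPT

Derivation:
S₀ = ε-closure({0}) = {0}
'a' @ 1: {1,2,3,4}  (accept∈set)
'a' @ 2: {5,6}
'a' @ 3: {3,4,7,8,9,10}  (accept∈set)
'b' @ 4: {3,4,9,10,11}  (accept∈set)
'b' @ 5: {3,4,9,10,11}  (accept∈set)
'b' @ 6: {3,4,9,10,11}  (accept∈set)
final: {3,4,9,10,11}; accept 3 in set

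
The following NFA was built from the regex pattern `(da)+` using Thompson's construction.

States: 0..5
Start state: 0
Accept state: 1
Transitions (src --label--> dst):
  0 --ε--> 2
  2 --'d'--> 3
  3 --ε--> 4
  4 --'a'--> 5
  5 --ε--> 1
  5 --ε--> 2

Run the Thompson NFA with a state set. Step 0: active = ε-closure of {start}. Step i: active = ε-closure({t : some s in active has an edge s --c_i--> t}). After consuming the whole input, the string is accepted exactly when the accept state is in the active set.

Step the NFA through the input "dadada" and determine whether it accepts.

initial (ε-close {0}): {0,2}
'd' @ 1: {3,4}
'a' @ 2: {1,2,5}  (accept∈set)
'd' @ 3: {3,4}
'a' @ 4: {1,2,5}  (accept∈set)
'd' @ 5: {3,4}
'a' @ 6: {1,2,5}  (accept∈set)
end set {1,2,5} — state 1 in

Answer: ACCEPT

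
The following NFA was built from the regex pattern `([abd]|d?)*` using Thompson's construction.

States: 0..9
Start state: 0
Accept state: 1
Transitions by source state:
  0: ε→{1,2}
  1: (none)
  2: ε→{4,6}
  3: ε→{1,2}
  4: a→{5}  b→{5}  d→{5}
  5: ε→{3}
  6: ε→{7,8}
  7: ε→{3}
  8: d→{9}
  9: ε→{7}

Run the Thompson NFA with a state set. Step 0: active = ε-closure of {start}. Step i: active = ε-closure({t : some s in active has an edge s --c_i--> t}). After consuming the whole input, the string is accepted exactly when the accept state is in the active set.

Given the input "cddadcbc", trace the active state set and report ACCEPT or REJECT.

Answer: REJECT

Derivation:
S₀ = ε-closure({0}) = {0,1,2,3,4,6,7,8}
'c' @ 1: {}  — state set empty
rest 'ddadcbc' ignored (set empty)
final: {}; accept 1 not in set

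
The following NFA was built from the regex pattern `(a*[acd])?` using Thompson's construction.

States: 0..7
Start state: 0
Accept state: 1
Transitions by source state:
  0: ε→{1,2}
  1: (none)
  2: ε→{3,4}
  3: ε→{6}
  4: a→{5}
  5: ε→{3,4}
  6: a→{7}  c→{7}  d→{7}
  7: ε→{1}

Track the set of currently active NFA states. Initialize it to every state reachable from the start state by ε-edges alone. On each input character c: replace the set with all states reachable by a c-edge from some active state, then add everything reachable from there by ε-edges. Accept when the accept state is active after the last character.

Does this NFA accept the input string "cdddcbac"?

S₀ = ε-closure({0}) = {0,1,2,3,4,6}
'c' @ 1: {1,7}  [accepting]
'd' @ 2: {}  — state set empty
rest 'ddcbac' ignored (set empty)
end set {} — state 1 not in

Answer: REJECT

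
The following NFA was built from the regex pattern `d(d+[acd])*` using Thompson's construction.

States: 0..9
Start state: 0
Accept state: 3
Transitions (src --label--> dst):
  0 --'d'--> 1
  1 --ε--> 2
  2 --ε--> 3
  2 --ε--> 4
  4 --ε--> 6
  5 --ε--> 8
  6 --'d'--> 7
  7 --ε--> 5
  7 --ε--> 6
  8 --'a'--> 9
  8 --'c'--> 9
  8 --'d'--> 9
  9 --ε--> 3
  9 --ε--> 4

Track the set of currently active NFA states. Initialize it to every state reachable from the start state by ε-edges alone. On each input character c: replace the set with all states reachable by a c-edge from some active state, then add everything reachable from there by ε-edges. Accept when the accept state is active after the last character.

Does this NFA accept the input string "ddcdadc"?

initial (ε-close {0}): {0}
'd' @ 1: {1,2,3,4,6}  (accept∈set)
'd' @ 2: {5,6,7,8}
'c' @ 3: {3,4,6,9}  (accept∈set)
'd' @ 4: {5,6,7,8}
'a' @ 5: {3,4,6,9}  (accept∈set)
'd' @ 6: {5,6,7,8}
'c' @ 7: {3,4,6,9}  (accept∈set)
after full input: {3,4,6,9}  (accept=3 in)

Answer: ACCEPT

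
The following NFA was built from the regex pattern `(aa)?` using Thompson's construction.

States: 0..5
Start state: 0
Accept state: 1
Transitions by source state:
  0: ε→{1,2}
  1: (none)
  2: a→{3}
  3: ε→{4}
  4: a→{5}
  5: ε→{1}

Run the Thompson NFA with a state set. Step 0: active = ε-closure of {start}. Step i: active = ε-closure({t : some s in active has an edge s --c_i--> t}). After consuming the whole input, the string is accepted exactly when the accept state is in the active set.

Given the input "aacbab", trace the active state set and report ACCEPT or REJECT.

S₀ = ε-closure({0}) = {0,1,2}
'a' @ 1: {3,4}
'a' @ 2: {1,5}  [accepting]
'c' @ 3: {}  — no active states
rest 'bab' ignored (set empty)
after full input: {}  (accept=1 not in)

Answer: REJECT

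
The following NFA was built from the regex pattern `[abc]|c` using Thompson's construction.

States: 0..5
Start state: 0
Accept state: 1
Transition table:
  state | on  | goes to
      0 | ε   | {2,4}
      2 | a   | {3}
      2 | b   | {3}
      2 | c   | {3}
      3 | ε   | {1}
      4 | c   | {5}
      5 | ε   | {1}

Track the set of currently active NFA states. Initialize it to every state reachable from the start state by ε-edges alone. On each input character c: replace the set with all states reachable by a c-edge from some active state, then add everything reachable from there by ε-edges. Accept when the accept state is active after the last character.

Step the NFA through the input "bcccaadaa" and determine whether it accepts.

Answer: REJECT

Steps:
start: ε-closure({0}) = {0,2,4}
'b' @ 1: {1,3}  [accepting]
'c' @ 2: {}  — no active states
rest 'ccaadaa' ignored (set empty)
end set {} — state 1 not in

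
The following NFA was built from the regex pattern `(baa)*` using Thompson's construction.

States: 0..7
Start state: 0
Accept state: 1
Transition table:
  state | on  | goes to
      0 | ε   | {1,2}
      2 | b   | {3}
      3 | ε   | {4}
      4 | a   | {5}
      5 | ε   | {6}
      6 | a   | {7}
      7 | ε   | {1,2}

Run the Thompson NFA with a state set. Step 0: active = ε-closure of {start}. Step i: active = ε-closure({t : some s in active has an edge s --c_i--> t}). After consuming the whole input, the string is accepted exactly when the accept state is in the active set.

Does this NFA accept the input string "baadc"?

Answer: REJECT

Trace:
initial (ε-close {0}): {0,1,2}
'b' @ 1: {3,4}
'a' @ 2: {5,6}
'a' @ 3: {1,2,7}  ✓accept
'd' @ 4: {}  — state set empty
rest 'c' ignored (set empty)
final: {}; accept 1 not in set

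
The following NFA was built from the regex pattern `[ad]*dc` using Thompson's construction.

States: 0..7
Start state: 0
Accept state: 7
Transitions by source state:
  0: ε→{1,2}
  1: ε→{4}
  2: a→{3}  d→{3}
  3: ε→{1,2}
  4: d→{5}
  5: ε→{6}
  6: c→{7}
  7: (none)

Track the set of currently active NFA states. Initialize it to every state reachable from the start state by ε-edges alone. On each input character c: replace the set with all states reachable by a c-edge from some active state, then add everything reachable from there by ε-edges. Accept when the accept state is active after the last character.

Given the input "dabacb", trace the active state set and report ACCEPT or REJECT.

S₀ = ε-closure({0}) = {0,1,2,4}
'd' @ 1: {1,2,3,4,5,6}
'a' @ 2: {1,2,3,4}
'b' @ 3: {}  — no active states
rest 'acb' ignored (set empty)
after full input: {}  (accept=7 not in)

Answer: REJECT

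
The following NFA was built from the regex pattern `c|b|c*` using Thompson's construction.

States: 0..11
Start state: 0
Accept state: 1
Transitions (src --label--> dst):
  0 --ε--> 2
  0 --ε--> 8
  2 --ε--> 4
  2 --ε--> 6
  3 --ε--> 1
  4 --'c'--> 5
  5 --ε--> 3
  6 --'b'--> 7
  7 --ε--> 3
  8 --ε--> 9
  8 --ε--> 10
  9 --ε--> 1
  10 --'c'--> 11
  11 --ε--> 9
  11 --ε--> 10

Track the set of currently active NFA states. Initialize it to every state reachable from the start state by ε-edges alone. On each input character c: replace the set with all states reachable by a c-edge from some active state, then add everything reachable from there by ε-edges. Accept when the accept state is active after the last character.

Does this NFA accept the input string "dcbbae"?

Answer: REJECT

Trace:
start: ε-closure({0}) = {0,1,2,4,6,8,9,10}
'd' @ 1: {}  — dead — no transitions
rest 'cbbae' ignored (set empty)
final: {}; accept 1 not in set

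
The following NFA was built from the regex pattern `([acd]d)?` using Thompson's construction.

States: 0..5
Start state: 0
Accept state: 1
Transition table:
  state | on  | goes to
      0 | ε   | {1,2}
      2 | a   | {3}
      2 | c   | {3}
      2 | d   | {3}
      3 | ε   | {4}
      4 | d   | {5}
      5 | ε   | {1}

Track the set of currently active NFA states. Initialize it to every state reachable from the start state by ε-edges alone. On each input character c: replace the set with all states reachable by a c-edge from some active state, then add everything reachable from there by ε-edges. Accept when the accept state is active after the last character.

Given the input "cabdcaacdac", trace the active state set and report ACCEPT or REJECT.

Answer: REJECT

Steps:
S₀ = ε-closure({0}) = {0,1,2}
'c' @ 1: {3,4}
'a' @ 2: {}  — dead — no transitions
rest 'bdcaacdac' ignored (set empty)
final: {}; accept 1 not in set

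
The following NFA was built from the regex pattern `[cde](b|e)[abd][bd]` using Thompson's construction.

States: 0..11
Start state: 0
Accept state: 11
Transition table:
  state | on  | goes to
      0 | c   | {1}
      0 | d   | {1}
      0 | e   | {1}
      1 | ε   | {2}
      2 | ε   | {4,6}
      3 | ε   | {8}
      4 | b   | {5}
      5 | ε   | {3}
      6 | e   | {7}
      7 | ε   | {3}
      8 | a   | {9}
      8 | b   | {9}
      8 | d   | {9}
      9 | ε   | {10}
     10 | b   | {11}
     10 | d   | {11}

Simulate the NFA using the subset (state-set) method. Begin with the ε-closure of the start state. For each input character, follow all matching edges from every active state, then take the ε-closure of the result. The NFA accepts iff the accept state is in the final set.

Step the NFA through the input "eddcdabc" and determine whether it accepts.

S₀ = ε-closure({0}) = {0}
'e' @ 1: {1,2,4,6}
'd' @ 2: {}  — no active states
rest 'dcdabc' ignored (set empty)
after full input: {}  (accept=11 not in)

Answer: REJECT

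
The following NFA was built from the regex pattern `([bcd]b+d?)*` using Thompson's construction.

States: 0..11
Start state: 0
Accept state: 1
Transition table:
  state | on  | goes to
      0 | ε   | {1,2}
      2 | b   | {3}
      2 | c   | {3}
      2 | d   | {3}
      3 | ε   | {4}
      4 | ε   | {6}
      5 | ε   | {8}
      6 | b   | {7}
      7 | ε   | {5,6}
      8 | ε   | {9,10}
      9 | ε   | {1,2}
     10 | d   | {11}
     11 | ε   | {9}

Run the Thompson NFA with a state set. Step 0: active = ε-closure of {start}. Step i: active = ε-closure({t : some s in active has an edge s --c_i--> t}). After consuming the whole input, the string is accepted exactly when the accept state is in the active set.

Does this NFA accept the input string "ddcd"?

start: ε-closure({0}) = {0,1,2}
'd' @ 1: {3,4,6}
'd' @ 2: {}  — dead — no transitions
rest 'cd' ignored (set empty)
after full input: {}  (accept=1 not in)

Answer: REJECT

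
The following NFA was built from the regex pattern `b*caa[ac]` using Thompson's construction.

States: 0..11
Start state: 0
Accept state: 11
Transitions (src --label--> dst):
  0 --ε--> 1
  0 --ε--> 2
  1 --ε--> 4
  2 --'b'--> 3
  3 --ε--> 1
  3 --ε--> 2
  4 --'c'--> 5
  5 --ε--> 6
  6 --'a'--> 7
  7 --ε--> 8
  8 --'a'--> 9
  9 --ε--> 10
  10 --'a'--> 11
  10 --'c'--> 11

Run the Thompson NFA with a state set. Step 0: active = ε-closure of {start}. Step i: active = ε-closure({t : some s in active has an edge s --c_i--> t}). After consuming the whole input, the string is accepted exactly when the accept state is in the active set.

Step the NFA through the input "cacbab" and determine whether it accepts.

Answer: REJECT

Derivation:
S₀ = ε-closure({0}) = {0,1,2,4}
'c' @ 1: {5,6}
'a' @ 2: {7,8}
'c' @ 3: {}  — state set empty
rest 'bab' ignored (set empty)
final: {}; accept 11 not in set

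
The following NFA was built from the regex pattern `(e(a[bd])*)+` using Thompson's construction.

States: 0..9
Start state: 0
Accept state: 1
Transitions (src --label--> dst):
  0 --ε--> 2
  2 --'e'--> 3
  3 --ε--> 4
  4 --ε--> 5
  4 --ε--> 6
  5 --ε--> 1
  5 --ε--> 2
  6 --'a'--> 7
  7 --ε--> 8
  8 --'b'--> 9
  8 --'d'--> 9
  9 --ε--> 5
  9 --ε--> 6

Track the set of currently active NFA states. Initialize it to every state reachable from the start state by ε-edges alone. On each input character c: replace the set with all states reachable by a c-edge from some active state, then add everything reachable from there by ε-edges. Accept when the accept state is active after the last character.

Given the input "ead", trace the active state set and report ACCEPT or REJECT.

Answer: ACCEPT

Steps:
initial (ε-close {0}): {0,2}
'e' @ 1: {1,2,3,4,5,6}  [accepting]
'a' @ 2: {7,8}
'd' @ 3: {1,2,5,6,9}  [accepting]
final: {1,2,5,6,9}; accept 1 in set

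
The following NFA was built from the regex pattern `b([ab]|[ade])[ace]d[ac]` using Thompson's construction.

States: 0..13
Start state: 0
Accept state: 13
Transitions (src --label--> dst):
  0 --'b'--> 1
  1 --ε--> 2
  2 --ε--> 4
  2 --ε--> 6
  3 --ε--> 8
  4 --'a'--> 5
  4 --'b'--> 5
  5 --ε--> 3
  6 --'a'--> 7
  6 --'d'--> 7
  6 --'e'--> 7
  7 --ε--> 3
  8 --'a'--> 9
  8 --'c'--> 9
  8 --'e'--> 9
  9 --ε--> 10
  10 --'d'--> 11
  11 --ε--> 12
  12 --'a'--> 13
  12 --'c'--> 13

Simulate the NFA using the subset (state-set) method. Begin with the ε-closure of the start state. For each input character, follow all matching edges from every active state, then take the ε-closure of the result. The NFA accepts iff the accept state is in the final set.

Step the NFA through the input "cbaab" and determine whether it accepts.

S₀ = ε-closure({0}) = {0}
'c' @ 1: {}  — no active states
rest 'baab' ignored (set empty)
end set {} — state 13 not in

Answer: REJECT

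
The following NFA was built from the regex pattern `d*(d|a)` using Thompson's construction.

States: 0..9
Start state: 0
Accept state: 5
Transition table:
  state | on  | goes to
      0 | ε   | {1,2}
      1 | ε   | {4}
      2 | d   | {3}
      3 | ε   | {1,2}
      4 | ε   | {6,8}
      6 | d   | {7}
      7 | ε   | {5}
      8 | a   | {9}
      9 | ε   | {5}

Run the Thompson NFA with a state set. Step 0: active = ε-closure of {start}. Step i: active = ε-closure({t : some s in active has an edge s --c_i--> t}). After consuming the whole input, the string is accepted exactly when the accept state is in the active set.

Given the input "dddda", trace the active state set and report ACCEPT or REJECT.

Answer: ACCEPT

Steps:
initial (ε-close {0}): {0,1,2,4,6,8}
'd' @ 1: {1,2,3,4,5,6,7,8}  (accept∈set)
'd' @ 2: {1,2,3,4,5,6,7,8}  (accept∈set)
'd' @ 3: {1,2,3,4,5,6,7,8}  (accept∈set)
'd' @ 4: {1,2,3,4,5,6,7,8}  (accept∈set)
'a' @ 5: {5,9}  (accept∈set)
after full input: {5,9}  (accept=5 in)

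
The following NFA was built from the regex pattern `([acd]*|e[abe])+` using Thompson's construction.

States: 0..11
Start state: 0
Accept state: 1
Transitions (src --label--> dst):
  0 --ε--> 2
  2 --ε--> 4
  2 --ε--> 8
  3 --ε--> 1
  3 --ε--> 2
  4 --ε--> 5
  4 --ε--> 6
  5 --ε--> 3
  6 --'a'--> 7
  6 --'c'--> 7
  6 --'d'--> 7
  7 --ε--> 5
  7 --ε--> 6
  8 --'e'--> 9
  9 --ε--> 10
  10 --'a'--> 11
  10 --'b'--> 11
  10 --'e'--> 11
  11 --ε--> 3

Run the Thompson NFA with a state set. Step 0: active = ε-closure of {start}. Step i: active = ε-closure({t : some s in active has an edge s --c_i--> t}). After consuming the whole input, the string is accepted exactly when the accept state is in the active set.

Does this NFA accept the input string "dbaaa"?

start: ε-closure({0}) = {0,1,2,3,4,5,6,8}
'd' @ 1: {1,2,3,4,5,6,7,8}  [accepting]
'b' @ 2: {}  — no active states
rest 'aaa' ignored (set empty)
end set {} — state 1 not in

Answer: REJECT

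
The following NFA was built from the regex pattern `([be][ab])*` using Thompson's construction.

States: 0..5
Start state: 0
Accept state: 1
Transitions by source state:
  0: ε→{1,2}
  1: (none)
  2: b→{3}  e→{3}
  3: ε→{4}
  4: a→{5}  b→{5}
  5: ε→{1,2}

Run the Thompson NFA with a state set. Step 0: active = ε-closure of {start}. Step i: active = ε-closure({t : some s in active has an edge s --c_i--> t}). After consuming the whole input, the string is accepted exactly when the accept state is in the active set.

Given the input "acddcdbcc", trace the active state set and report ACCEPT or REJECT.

Answer: REJECT

Derivation:
initial (ε-close {0}): {0,1,2}
'a' @ 1: {}  — no active states
rest 'cddcdbcc' ignored (set empty)
final: {}; accept 1 not in set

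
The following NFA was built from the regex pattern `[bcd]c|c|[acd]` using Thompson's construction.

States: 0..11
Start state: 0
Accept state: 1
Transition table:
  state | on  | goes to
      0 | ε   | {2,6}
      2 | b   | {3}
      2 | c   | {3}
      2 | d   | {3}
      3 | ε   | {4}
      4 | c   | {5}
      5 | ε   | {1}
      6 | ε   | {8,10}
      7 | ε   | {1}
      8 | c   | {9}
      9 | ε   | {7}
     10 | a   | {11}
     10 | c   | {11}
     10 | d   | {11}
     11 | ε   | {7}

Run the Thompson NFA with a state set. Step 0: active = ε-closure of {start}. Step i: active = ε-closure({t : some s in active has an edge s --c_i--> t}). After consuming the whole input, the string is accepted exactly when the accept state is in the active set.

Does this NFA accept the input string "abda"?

Answer: REJECT

Trace:
initial (ε-close {0}): {0,2,6,8,10}
'a' @ 1: {1,7,11}  (accept∈set)
'b' @ 2: {}  — dead — no transitions
rest 'da' ignored (set empty)
end set {} — state 1 not in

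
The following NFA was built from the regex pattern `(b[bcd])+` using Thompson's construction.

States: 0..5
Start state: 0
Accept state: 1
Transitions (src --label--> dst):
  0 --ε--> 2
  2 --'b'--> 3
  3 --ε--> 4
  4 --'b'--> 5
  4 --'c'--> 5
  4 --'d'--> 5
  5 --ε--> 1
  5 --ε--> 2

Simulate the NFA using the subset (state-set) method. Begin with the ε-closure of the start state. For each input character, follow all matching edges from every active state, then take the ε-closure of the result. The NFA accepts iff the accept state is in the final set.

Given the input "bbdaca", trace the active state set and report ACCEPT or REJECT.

start: ε-closure({0}) = {0,2}
'b' @ 1: {3,4}
'b' @ 2: {1,2,5}  ✓accept
'd' @ 3: {}  — dead — no transitions
rest 'aca' ignored (set empty)
final: {}; accept 1 not in set

Answer: REJECT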